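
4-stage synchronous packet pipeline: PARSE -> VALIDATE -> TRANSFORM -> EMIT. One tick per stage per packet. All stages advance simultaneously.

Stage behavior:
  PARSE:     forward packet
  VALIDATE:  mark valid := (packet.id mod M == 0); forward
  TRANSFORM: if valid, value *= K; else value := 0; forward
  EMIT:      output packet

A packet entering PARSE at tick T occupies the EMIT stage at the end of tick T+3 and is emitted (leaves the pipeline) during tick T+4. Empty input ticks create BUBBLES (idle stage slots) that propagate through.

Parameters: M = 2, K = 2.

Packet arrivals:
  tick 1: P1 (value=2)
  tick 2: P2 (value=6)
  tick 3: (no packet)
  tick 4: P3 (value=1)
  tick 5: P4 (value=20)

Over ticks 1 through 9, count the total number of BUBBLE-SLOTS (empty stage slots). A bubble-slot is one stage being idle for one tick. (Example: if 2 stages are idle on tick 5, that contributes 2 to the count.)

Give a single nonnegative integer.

Answer: 20

Derivation:
Tick 1: [PARSE:P1(v=2,ok=F), VALIDATE:-, TRANSFORM:-, EMIT:-] out:-; bubbles=3
Tick 2: [PARSE:P2(v=6,ok=F), VALIDATE:P1(v=2,ok=F), TRANSFORM:-, EMIT:-] out:-; bubbles=2
Tick 3: [PARSE:-, VALIDATE:P2(v=6,ok=T), TRANSFORM:P1(v=0,ok=F), EMIT:-] out:-; bubbles=2
Tick 4: [PARSE:P3(v=1,ok=F), VALIDATE:-, TRANSFORM:P2(v=12,ok=T), EMIT:P1(v=0,ok=F)] out:-; bubbles=1
Tick 5: [PARSE:P4(v=20,ok=F), VALIDATE:P3(v=1,ok=F), TRANSFORM:-, EMIT:P2(v=12,ok=T)] out:P1(v=0); bubbles=1
Tick 6: [PARSE:-, VALIDATE:P4(v=20,ok=T), TRANSFORM:P3(v=0,ok=F), EMIT:-] out:P2(v=12); bubbles=2
Tick 7: [PARSE:-, VALIDATE:-, TRANSFORM:P4(v=40,ok=T), EMIT:P3(v=0,ok=F)] out:-; bubbles=2
Tick 8: [PARSE:-, VALIDATE:-, TRANSFORM:-, EMIT:P4(v=40,ok=T)] out:P3(v=0); bubbles=3
Tick 9: [PARSE:-, VALIDATE:-, TRANSFORM:-, EMIT:-] out:P4(v=40); bubbles=4
Total bubble-slots: 20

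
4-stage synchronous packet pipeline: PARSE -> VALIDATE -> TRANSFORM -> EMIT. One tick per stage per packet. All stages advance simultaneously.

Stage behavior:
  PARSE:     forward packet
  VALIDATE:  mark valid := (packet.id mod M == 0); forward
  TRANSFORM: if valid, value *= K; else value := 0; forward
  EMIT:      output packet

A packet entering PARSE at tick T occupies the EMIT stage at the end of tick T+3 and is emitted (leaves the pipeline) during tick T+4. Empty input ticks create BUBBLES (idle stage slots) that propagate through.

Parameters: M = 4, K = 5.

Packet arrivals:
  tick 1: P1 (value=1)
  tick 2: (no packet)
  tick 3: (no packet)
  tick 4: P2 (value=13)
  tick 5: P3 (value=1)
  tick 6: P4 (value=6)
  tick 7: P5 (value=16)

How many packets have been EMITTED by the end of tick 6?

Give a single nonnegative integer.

Tick 1: [PARSE:P1(v=1,ok=F), VALIDATE:-, TRANSFORM:-, EMIT:-] out:-; in:P1
Tick 2: [PARSE:-, VALIDATE:P1(v=1,ok=F), TRANSFORM:-, EMIT:-] out:-; in:-
Tick 3: [PARSE:-, VALIDATE:-, TRANSFORM:P1(v=0,ok=F), EMIT:-] out:-; in:-
Tick 4: [PARSE:P2(v=13,ok=F), VALIDATE:-, TRANSFORM:-, EMIT:P1(v=0,ok=F)] out:-; in:P2
Tick 5: [PARSE:P3(v=1,ok=F), VALIDATE:P2(v=13,ok=F), TRANSFORM:-, EMIT:-] out:P1(v=0); in:P3
Tick 6: [PARSE:P4(v=6,ok=F), VALIDATE:P3(v=1,ok=F), TRANSFORM:P2(v=0,ok=F), EMIT:-] out:-; in:P4
Emitted by tick 6: ['P1']

Answer: 1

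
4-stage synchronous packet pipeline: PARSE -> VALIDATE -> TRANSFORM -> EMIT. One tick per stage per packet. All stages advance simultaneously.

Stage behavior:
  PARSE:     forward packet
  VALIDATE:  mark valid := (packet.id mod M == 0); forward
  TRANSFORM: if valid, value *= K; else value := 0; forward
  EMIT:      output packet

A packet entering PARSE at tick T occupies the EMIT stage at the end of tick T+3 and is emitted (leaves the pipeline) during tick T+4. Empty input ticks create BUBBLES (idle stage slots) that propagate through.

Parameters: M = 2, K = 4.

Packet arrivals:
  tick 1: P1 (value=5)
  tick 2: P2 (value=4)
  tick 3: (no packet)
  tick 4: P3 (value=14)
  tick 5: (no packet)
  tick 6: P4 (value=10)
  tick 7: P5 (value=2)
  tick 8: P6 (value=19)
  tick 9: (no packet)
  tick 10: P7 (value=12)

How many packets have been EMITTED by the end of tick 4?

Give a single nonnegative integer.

Tick 1: [PARSE:P1(v=5,ok=F), VALIDATE:-, TRANSFORM:-, EMIT:-] out:-; in:P1
Tick 2: [PARSE:P2(v=4,ok=F), VALIDATE:P1(v=5,ok=F), TRANSFORM:-, EMIT:-] out:-; in:P2
Tick 3: [PARSE:-, VALIDATE:P2(v=4,ok=T), TRANSFORM:P1(v=0,ok=F), EMIT:-] out:-; in:-
Tick 4: [PARSE:P3(v=14,ok=F), VALIDATE:-, TRANSFORM:P2(v=16,ok=T), EMIT:P1(v=0,ok=F)] out:-; in:P3
Emitted by tick 4: []

Answer: 0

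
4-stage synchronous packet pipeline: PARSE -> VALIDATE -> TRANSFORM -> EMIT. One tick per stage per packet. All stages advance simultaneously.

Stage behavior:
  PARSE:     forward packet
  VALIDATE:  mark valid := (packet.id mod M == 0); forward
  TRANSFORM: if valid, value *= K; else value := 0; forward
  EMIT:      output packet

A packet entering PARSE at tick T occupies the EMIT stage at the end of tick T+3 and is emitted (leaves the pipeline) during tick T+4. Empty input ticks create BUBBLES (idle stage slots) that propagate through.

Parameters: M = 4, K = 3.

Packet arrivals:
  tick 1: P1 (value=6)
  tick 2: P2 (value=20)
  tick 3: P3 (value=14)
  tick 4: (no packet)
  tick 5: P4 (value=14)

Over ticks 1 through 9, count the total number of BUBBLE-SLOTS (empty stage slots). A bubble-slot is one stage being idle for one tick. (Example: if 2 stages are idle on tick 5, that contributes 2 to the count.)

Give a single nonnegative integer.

Tick 1: [PARSE:P1(v=6,ok=F), VALIDATE:-, TRANSFORM:-, EMIT:-] out:-; bubbles=3
Tick 2: [PARSE:P2(v=20,ok=F), VALIDATE:P1(v=6,ok=F), TRANSFORM:-, EMIT:-] out:-; bubbles=2
Tick 3: [PARSE:P3(v=14,ok=F), VALIDATE:P2(v=20,ok=F), TRANSFORM:P1(v=0,ok=F), EMIT:-] out:-; bubbles=1
Tick 4: [PARSE:-, VALIDATE:P3(v=14,ok=F), TRANSFORM:P2(v=0,ok=F), EMIT:P1(v=0,ok=F)] out:-; bubbles=1
Tick 5: [PARSE:P4(v=14,ok=F), VALIDATE:-, TRANSFORM:P3(v=0,ok=F), EMIT:P2(v=0,ok=F)] out:P1(v=0); bubbles=1
Tick 6: [PARSE:-, VALIDATE:P4(v=14,ok=T), TRANSFORM:-, EMIT:P3(v=0,ok=F)] out:P2(v=0); bubbles=2
Tick 7: [PARSE:-, VALIDATE:-, TRANSFORM:P4(v=42,ok=T), EMIT:-] out:P3(v=0); bubbles=3
Tick 8: [PARSE:-, VALIDATE:-, TRANSFORM:-, EMIT:P4(v=42,ok=T)] out:-; bubbles=3
Tick 9: [PARSE:-, VALIDATE:-, TRANSFORM:-, EMIT:-] out:P4(v=42); bubbles=4
Total bubble-slots: 20

Answer: 20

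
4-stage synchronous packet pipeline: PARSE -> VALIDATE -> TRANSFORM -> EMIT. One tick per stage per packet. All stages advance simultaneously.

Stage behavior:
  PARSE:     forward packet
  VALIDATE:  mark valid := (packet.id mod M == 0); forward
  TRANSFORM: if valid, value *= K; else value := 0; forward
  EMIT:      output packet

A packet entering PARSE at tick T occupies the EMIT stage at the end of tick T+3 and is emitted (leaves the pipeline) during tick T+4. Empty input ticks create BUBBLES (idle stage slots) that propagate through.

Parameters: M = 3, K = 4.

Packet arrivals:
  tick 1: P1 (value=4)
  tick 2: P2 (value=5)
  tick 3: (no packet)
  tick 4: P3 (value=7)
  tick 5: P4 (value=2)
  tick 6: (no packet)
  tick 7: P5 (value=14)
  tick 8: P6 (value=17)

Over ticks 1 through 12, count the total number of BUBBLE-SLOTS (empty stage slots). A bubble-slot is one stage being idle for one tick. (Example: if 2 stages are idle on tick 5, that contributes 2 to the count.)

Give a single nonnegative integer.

Answer: 24

Derivation:
Tick 1: [PARSE:P1(v=4,ok=F), VALIDATE:-, TRANSFORM:-, EMIT:-] out:-; bubbles=3
Tick 2: [PARSE:P2(v=5,ok=F), VALIDATE:P1(v=4,ok=F), TRANSFORM:-, EMIT:-] out:-; bubbles=2
Tick 3: [PARSE:-, VALIDATE:P2(v=5,ok=F), TRANSFORM:P1(v=0,ok=F), EMIT:-] out:-; bubbles=2
Tick 4: [PARSE:P3(v=7,ok=F), VALIDATE:-, TRANSFORM:P2(v=0,ok=F), EMIT:P1(v=0,ok=F)] out:-; bubbles=1
Tick 5: [PARSE:P4(v=2,ok=F), VALIDATE:P3(v=7,ok=T), TRANSFORM:-, EMIT:P2(v=0,ok=F)] out:P1(v=0); bubbles=1
Tick 6: [PARSE:-, VALIDATE:P4(v=2,ok=F), TRANSFORM:P3(v=28,ok=T), EMIT:-] out:P2(v=0); bubbles=2
Tick 7: [PARSE:P5(v=14,ok=F), VALIDATE:-, TRANSFORM:P4(v=0,ok=F), EMIT:P3(v=28,ok=T)] out:-; bubbles=1
Tick 8: [PARSE:P6(v=17,ok=F), VALIDATE:P5(v=14,ok=F), TRANSFORM:-, EMIT:P4(v=0,ok=F)] out:P3(v=28); bubbles=1
Tick 9: [PARSE:-, VALIDATE:P6(v=17,ok=T), TRANSFORM:P5(v=0,ok=F), EMIT:-] out:P4(v=0); bubbles=2
Tick 10: [PARSE:-, VALIDATE:-, TRANSFORM:P6(v=68,ok=T), EMIT:P5(v=0,ok=F)] out:-; bubbles=2
Tick 11: [PARSE:-, VALIDATE:-, TRANSFORM:-, EMIT:P6(v=68,ok=T)] out:P5(v=0); bubbles=3
Tick 12: [PARSE:-, VALIDATE:-, TRANSFORM:-, EMIT:-] out:P6(v=68); bubbles=4
Total bubble-slots: 24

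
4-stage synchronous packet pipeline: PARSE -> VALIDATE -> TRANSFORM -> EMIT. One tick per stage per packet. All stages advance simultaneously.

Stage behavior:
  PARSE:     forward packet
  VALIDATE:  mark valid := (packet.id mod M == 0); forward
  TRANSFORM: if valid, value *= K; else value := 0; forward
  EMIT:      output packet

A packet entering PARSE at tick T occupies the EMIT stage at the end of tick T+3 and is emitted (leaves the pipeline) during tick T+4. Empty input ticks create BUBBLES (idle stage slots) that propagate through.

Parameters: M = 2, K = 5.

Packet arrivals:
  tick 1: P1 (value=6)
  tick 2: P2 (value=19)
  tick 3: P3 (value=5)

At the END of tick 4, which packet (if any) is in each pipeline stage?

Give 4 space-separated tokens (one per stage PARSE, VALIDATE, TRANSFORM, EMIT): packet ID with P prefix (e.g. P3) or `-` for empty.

Answer: - P3 P2 P1

Derivation:
Tick 1: [PARSE:P1(v=6,ok=F), VALIDATE:-, TRANSFORM:-, EMIT:-] out:-; in:P1
Tick 2: [PARSE:P2(v=19,ok=F), VALIDATE:P1(v=6,ok=F), TRANSFORM:-, EMIT:-] out:-; in:P2
Tick 3: [PARSE:P3(v=5,ok=F), VALIDATE:P2(v=19,ok=T), TRANSFORM:P1(v=0,ok=F), EMIT:-] out:-; in:P3
Tick 4: [PARSE:-, VALIDATE:P3(v=5,ok=F), TRANSFORM:P2(v=95,ok=T), EMIT:P1(v=0,ok=F)] out:-; in:-
At end of tick 4: ['-', 'P3', 'P2', 'P1']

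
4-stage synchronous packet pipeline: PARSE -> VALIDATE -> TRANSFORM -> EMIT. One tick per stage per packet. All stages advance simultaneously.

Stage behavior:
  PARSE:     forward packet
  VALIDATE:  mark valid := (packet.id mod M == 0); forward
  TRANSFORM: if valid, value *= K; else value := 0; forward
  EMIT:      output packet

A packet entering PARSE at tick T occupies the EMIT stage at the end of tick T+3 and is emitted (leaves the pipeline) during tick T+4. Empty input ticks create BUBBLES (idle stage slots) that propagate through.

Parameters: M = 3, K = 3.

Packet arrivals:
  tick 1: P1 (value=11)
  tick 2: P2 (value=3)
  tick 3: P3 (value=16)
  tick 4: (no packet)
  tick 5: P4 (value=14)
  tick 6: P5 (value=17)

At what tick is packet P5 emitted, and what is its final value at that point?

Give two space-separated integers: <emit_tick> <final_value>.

Answer: 10 0

Derivation:
Tick 1: [PARSE:P1(v=11,ok=F), VALIDATE:-, TRANSFORM:-, EMIT:-] out:-; in:P1
Tick 2: [PARSE:P2(v=3,ok=F), VALIDATE:P1(v=11,ok=F), TRANSFORM:-, EMIT:-] out:-; in:P2
Tick 3: [PARSE:P3(v=16,ok=F), VALIDATE:P2(v=3,ok=F), TRANSFORM:P1(v=0,ok=F), EMIT:-] out:-; in:P3
Tick 4: [PARSE:-, VALIDATE:P3(v=16,ok=T), TRANSFORM:P2(v=0,ok=F), EMIT:P1(v=0,ok=F)] out:-; in:-
Tick 5: [PARSE:P4(v=14,ok=F), VALIDATE:-, TRANSFORM:P3(v=48,ok=T), EMIT:P2(v=0,ok=F)] out:P1(v=0); in:P4
Tick 6: [PARSE:P5(v=17,ok=F), VALIDATE:P4(v=14,ok=F), TRANSFORM:-, EMIT:P3(v=48,ok=T)] out:P2(v=0); in:P5
Tick 7: [PARSE:-, VALIDATE:P5(v=17,ok=F), TRANSFORM:P4(v=0,ok=F), EMIT:-] out:P3(v=48); in:-
Tick 8: [PARSE:-, VALIDATE:-, TRANSFORM:P5(v=0,ok=F), EMIT:P4(v=0,ok=F)] out:-; in:-
Tick 9: [PARSE:-, VALIDATE:-, TRANSFORM:-, EMIT:P5(v=0,ok=F)] out:P4(v=0); in:-
Tick 10: [PARSE:-, VALIDATE:-, TRANSFORM:-, EMIT:-] out:P5(v=0); in:-
P5: arrives tick 6, valid=False (id=5, id%3=2), emit tick 10, final value 0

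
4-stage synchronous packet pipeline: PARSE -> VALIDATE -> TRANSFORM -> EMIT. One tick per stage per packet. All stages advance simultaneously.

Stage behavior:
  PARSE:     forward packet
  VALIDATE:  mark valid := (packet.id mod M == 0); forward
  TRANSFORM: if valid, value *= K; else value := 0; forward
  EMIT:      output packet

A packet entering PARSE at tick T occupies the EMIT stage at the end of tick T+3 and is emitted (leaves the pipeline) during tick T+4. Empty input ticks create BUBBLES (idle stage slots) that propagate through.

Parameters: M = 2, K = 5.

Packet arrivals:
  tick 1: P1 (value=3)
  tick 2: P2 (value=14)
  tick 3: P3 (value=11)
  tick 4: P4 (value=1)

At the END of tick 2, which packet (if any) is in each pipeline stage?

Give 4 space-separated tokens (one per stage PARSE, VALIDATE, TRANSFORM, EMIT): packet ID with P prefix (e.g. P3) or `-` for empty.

Tick 1: [PARSE:P1(v=3,ok=F), VALIDATE:-, TRANSFORM:-, EMIT:-] out:-; in:P1
Tick 2: [PARSE:P2(v=14,ok=F), VALIDATE:P1(v=3,ok=F), TRANSFORM:-, EMIT:-] out:-; in:P2
At end of tick 2: ['P2', 'P1', '-', '-']

Answer: P2 P1 - -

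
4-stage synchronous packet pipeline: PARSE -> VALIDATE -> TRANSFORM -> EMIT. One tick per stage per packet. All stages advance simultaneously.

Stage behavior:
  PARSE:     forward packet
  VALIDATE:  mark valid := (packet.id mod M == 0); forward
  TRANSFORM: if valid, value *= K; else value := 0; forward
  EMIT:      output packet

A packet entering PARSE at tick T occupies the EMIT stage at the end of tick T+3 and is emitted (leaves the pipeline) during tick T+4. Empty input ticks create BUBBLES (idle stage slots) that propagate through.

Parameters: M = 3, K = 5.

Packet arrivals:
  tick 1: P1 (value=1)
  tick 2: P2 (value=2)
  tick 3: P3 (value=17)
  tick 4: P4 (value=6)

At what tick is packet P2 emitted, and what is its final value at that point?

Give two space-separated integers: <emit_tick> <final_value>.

Tick 1: [PARSE:P1(v=1,ok=F), VALIDATE:-, TRANSFORM:-, EMIT:-] out:-; in:P1
Tick 2: [PARSE:P2(v=2,ok=F), VALIDATE:P1(v=1,ok=F), TRANSFORM:-, EMIT:-] out:-; in:P2
Tick 3: [PARSE:P3(v=17,ok=F), VALIDATE:P2(v=2,ok=F), TRANSFORM:P1(v=0,ok=F), EMIT:-] out:-; in:P3
Tick 4: [PARSE:P4(v=6,ok=F), VALIDATE:P3(v=17,ok=T), TRANSFORM:P2(v=0,ok=F), EMIT:P1(v=0,ok=F)] out:-; in:P4
Tick 5: [PARSE:-, VALIDATE:P4(v=6,ok=F), TRANSFORM:P3(v=85,ok=T), EMIT:P2(v=0,ok=F)] out:P1(v=0); in:-
Tick 6: [PARSE:-, VALIDATE:-, TRANSFORM:P4(v=0,ok=F), EMIT:P3(v=85,ok=T)] out:P2(v=0); in:-
Tick 7: [PARSE:-, VALIDATE:-, TRANSFORM:-, EMIT:P4(v=0,ok=F)] out:P3(v=85); in:-
Tick 8: [PARSE:-, VALIDATE:-, TRANSFORM:-, EMIT:-] out:P4(v=0); in:-
P2: arrives tick 2, valid=False (id=2, id%3=2), emit tick 6, final value 0

Answer: 6 0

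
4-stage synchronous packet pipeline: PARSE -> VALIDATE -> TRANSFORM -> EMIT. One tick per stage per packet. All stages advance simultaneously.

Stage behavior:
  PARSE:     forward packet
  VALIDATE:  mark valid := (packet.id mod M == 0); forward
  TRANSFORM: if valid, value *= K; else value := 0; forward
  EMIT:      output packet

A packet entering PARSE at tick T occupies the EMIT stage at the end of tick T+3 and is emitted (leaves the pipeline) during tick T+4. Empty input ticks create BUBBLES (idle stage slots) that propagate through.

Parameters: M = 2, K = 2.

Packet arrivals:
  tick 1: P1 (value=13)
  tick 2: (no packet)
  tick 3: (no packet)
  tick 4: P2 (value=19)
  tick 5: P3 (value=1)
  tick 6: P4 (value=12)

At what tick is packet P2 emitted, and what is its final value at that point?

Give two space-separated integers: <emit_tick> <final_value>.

Answer: 8 38

Derivation:
Tick 1: [PARSE:P1(v=13,ok=F), VALIDATE:-, TRANSFORM:-, EMIT:-] out:-; in:P1
Tick 2: [PARSE:-, VALIDATE:P1(v=13,ok=F), TRANSFORM:-, EMIT:-] out:-; in:-
Tick 3: [PARSE:-, VALIDATE:-, TRANSFORM:P1(v=0,ok=F), EMIT:-] out:-; in:-
Tick 4: [PARSE:P2(v=19,ok=F), VALIDATE:-, TRANSFORM:-, EMIT:P1(v=0,ok=F)] out:-; in:P2
Tick 5: [PARSE:P3(v=1,ok=F), VALIDATE:P2(v=19,ok=T), TRANSFORM:-, EMIT:-] out:P1(v=0); in:P3
Tick 6: [PARSE:P4(v=12,ok=F), VALIDATE:P3(v=1,ok=F), TRANSFORM:P2(v=38,ok=T), EMIT:-] out:-; in:P4
Tick 7: [PARSE:-, VALIDATE:P4(v=12,ok=T), TRANSFORM:P3(v=0,ok=F), EMIT:P2(v=38,ok=T)] out:-; in:-
Tick 8: [PARSE:-, VALIDATE:-, TRANSFORM:P4(v=24,ok=T), EMIT:P3(v=0,ok=F)] out:P2(v=38); in:-
Tick 9: [PARSE:-, VALIDATE:-, TRANSFORM:-, EMIT:P4(v=24,ok=T)] out:P3(v=0); in:-
Tick 10: [PARSE:-, VALIDATE:-, TRANSFORM:-, EMIT:-] out:P4(v=24); in:-
P2: arrives tick 4, valid=True (id=2, id%2=0), emit tick 8, final value 38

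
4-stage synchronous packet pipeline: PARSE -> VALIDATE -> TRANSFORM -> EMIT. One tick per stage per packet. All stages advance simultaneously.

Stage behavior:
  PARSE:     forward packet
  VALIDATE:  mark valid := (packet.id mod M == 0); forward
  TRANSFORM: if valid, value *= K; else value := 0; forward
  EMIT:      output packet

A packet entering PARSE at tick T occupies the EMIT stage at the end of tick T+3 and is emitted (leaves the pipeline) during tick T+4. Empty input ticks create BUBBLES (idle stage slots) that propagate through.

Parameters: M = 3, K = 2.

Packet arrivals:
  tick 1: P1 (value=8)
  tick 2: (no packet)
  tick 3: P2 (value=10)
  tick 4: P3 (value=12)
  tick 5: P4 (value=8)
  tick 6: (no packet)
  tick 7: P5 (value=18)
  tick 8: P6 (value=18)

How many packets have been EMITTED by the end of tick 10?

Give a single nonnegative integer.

Answer: 4

Derivation:
Tick 1: [PARSE:P1(v=8,ok=F), VALIDATE:-, TRANSFORM:-, EMIT:-] out:-; in:P1
Tick 2: [PARSE:-, VALIDATE:P1(v=8,ok=F), TRANSFORM:-, EMIT:-] out:-; in:-
Tick 3: [PARSE:P2(v=10,ok=F), VALIDATE:-, TRANSFORM:P1(v=0,ok=F), EMIT:-] out:-; in:P2
Tick 4: [PARSE:P3(v=12,ok=F), VALIDATE:P2(v=10,ok=F), TRANSFORM:-, EMIT:P1(v=0,ok=F)] out:-; in:P3
Tick 5: [PARSE:P4(v=8,ok=F), VALIDATE:P3(v=12,ok=T), TRANSFORM:P2(v=0,ok=F), EMIT:-] out:P1(v=0); in:P4
Tick 6: [PARSE:-, VALIDATE:P4(v=8,ok=F), TRANSFORM:P3(v=24,ok=T), EMIT:P2(v=0,ok=F)] out:-; in:-
Tick 7: [PARSE:P5(v=18,ok=F), VALIDATE:-, TRANSFORM:P4(v=0,ok=F), EMIT:P3(v=24,ok=T)] out:P2(v=0); in:P5
Tick 8: [PARSE:P6(v=18,ok=F), VALIDATE:P5(v=18,ok=F), TRANSFORM:-, EMIT:P4(v=0,ok=F)] out:P3(v=24); in:P6
Tick 9: [PARSE:-, VALIDATE:P6(v=18,ok=T), TRANSFORM:P5(v=0,ok=F), EMIT:-] out:P4(v=0); in:-
Tick 10: [PARSE:-, VALIDATE:-, TRANSFORM:P6(v=36,ok=T), EMIT:P5(v=0,ok=F)] out:-; in:-
Emitted by tick 10: ['P1', 'P2', 'P3', 'P4']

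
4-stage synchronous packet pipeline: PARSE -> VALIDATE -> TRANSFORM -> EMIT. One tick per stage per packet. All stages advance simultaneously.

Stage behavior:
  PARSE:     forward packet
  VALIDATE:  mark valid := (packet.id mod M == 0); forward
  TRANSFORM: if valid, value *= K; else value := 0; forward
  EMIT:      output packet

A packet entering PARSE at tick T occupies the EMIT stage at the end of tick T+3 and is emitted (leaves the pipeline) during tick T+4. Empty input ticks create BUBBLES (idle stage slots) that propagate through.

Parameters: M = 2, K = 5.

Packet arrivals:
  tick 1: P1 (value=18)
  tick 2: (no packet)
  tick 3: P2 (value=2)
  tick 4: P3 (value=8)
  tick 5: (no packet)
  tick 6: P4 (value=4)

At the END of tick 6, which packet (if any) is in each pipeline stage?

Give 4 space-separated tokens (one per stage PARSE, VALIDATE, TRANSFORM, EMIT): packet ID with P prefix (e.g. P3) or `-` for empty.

Tick 1: [PARSE:P1(v=18,ok=F), VALIDATE:-, TRANSFORM:-, EMIT:-] out:-; in:P1
Tick 2: [PARSE:-, VALIDATE:P1(v=18,ok=F), TRANSFORM:-, EMIT:-] out:-; in:-
Tick 3: [PARSE:P2(v=2,ok=F), VALIDATE:-, TRANSFORM:P1(v=0,ok=F), EMIT:-] out:-; in:P2
Tick 4: [PARSE:P3(v=8,ok=F), VALIDATE:P2(v=2,ok=T), TRANSFORM:-, EMIT:P1(v=0,ok=F)] out:-; in:P3
Tick 5: [PARSE:-, VALIDATE:P3(v=8,ok=F), TRANSFORM:P2(v=10,ok=T), EMIT:-] out:P1(v=0); in:-
Tick 6: [PARSE:P4(v=4,ok=F), VALIDATE:-, TRANSFORM:P3(v=0,ok=F), EMIT:P2(v=10,ok=T)] out:-; in:P4
At end of tick 6: ['P4', '-', 'P3', 'P2']

Answer: P4 - P3 P2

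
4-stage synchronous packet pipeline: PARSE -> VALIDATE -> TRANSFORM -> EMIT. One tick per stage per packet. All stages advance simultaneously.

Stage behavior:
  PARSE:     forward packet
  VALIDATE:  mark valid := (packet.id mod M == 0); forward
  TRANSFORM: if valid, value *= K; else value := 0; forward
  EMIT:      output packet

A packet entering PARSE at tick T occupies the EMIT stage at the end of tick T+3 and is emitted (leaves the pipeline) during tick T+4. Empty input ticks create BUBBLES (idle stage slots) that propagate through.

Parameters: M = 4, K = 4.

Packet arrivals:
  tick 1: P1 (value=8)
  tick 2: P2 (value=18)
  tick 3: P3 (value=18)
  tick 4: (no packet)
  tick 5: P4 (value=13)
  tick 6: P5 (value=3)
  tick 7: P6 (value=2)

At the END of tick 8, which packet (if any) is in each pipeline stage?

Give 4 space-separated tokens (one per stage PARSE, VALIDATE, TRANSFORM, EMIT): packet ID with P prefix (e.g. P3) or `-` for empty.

Answer: - P6 P5 P4

Derivation:
Tick 1: [PARSE:P1(v=8,ok=F), VALIDATE:-, TRANSFORM:-, EMIT:-] out:-; in:P1
Tick 2: [PARSE:P2(v=18,ok=F), VALIDATE:P1(v=8,ok=F), TRANSFORM:-, EMIT:-] out:-; in:P2
Tick 3: [PARSE:P3(v=18,ok=F), VALIDATE:P2(v=18,ok=F), TRANSFORM:P1(v=0,ok=F), EMIT:-] out:-; in:P3
Tick 4: [PARSE:-, VALIDATE:P3(v=18,ok=F), TRANSFORM:P2(v=0,ok=F), EMIT:P1(v=0,ok=F)] out:-; in:-
Tick 5: [PARSE:P4(v=13,ok=F), VALIDATE:-, TRANSFORM:P3(v=0,ok=F), EMIT:P2(v=0,ok=F)] out:P1(v=0); in:P4
Tick 6: [PARSE:P5(v=3,ok=F), VALIDATE:P4(v=13,ok=T), TRANSFORM:-, EMIT:P3(v=0,ok=F)] out:P2(v=0); in:P5
Tick 7: [PARSE:P6(v=2,ok=F), VALIDATE:P5(v=3,ok=F), TRANSFORM:P4(v=52,ok=T), EMIT:-] out:P3(v=0); in:P6
Tick 8: [PARSE:-, VALIDATE:P6(v=2,ok=F), TRANSFORM:P5(v=0,ok=F), EMIT:P4(v=52,ok=T)] out:-; in:-
At end of tick 8: ['-', 'P6', 'P5', 'P4']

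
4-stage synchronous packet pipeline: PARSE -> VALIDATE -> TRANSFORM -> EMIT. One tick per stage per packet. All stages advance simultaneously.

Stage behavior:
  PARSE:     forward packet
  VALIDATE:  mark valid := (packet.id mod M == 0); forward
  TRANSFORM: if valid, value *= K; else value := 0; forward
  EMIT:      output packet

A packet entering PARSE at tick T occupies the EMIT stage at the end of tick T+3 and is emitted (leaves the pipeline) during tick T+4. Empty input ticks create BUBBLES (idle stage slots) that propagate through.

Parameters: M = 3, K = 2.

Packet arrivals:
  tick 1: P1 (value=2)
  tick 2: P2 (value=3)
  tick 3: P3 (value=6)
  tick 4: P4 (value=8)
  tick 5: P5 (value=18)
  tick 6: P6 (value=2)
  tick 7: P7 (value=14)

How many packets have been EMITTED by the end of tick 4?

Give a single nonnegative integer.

Answer: 0

Derivation:
Tick 1: [PARSE:P1(v=2,ok=F), VALIDATE:-, TRANSFORM:-, EMIT:-] out:-; in:P1
Tick 2: [PARSE:P2(v=3,ok=F), VALIDATE:P1(v=2,ok=F), TRANSFORM:-, EMIT:-] out:-; in:P2
Tick 3: [PARSE:P3(v=6,ok=F), VALIDATE:P2(v=3,ok=F), TRANSFORM:P1(v=0,ok=F), EMIT:-] out:-; in:P3
Tick 4: [PARSE:P4(v=8,ok=F), VALIDATE:P3(v=6,ok=T), TRANSFORM:P2(v=0,ok=F), EMIT:P1(v=0,ok=F)] out:-; in:P4
Emitted by tick 4: []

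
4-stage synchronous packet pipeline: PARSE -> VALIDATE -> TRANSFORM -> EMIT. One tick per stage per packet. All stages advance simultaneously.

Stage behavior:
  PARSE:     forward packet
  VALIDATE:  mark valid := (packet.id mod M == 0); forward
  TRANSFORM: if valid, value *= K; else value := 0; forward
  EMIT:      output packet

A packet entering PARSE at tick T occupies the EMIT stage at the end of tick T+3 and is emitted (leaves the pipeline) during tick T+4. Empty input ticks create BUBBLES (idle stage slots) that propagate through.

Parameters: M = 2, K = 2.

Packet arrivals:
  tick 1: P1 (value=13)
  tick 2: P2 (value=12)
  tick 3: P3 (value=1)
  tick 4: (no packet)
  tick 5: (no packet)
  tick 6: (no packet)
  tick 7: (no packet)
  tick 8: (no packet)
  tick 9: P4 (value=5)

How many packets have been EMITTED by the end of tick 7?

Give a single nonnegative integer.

Tick 1: [PARSE:P1(v=13,ok=F), VALIDATE:-, TRANSFORM:-, EMIT:-] out:-; in:P1
Tick 2: [PARSE:P2(v=12,ok=F), VALIDATE:P1(v=13,ok=F), TRANSFORM:-, EMIT:-] out:-; in:P2
Tick 3: [PARSE:P3(v=1,ok=F), VALIDATE:P2(v=12,ok=T), TRANSFORM:P1(v=0,ok=F), EMIT:-] out:-; in:P3
Tick 4: [PARSE:-, VALIDATE:P3(v=1,ok=F), TRANSFORM:P2(v=24,ok=T), EMIT:P1(v=0,ok=F)] out:-; in:-
Tick 5: [PARSE:-, VALIDATE:-, TRANSFORM:P3(v=0,ok=F), EMIT:P2(v=24,ok=T)] out:P1(v=0); in:-
Tick 6: [PARSE:-, VALIDATE:-, TRANSFORM:-, EMIT:P3(v=0,ok=F)] out:P2(v=24); in:-
Tick 7: [PARSE:-, VALIDATE:-, TRANSFORM:-, EMIT:-] out:P3(v=0); in:-
Emitted by tick 7: ['P1', 'P2', 'P3']

Answer: 3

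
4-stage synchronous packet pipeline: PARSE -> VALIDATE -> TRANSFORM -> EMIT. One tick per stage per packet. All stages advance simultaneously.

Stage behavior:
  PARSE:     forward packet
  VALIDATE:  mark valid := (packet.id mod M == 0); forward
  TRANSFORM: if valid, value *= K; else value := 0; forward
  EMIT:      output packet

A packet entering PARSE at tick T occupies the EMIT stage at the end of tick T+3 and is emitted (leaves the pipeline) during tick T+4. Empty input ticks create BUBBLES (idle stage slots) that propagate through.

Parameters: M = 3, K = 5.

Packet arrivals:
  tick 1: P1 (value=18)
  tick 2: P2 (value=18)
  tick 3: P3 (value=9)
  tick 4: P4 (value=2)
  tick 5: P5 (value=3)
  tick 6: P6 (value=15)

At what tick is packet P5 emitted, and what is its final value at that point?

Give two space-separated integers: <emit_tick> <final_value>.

Tick 1: [PARSE:P1(v=18,ok=F), VALIDATE:-, TRANSFORM:-, EMIT:-] out:-; in:P1
Tick 2: [PARSE:P2(v=18,ok=F), VALIDATE:P1(v=18,ok=F), TRANSFORM:-, EMIT:-] out:-; in:P2
Tick 3: [PARSE:P3(v=9,ok=F), VALIDATE:P2(v=18,ok=F), TRANSFORM:P1(v=0,ok=F), EMIT:-] out:-; in:P3
Tick 4: [PARSE:P4(v=2,ok=F), VALIDATE:P3(v=9,ok=T), TRANSFORM:P2(v=0,ok=F), EMIT:P1(v=0,ok=F)] out:-; in:P4
Tick 5: [PARSE:P5(v=3,ok=F), VALIDATE:P4(v=2,ok=F), TRANSFORM:P3(v=45,ok=T), EMIT:P2(v=0,ok=F)] out:P1(v=0); in:P5
Tick 6: [PARSE:P6(v=15,ok=F), VALIDATE:P5(v=3,ok=F), TRANSFORM:P4(v=0,ok=F), EMIT:P3(v=45,ok=T)] out:P2(v=0); in:P6
Tick 7: [PARSE:-, VALIDATE:P6(v=15,ok=T), TRANSFORM:P5(v=0,ok=F), EMIT:P4(v=0,ok=F)] out:P3(v=45); in:-
Tick 8: [PARSE:-, VALIDATE:-, TRANSFORM:P6(v=75,ok=T), EMIT:P5(v=0,ok=F)] out:P4(v=0); in:-
Tick 9: [PARSE:-, VALIDATE:-, TRANSFORM:-, EMIT:P6(v=75,ok=T)] out:P5(v=0); in:-
Tick 10: [PARSE:-, VALIDATE:-, TRANSFORM:-, EMIT:-] out:P6(v=75); in:-
P5: arrives tick 5, valid=False (id=5, id%3=2), emit tick 9, final value 0

Answer: 9 0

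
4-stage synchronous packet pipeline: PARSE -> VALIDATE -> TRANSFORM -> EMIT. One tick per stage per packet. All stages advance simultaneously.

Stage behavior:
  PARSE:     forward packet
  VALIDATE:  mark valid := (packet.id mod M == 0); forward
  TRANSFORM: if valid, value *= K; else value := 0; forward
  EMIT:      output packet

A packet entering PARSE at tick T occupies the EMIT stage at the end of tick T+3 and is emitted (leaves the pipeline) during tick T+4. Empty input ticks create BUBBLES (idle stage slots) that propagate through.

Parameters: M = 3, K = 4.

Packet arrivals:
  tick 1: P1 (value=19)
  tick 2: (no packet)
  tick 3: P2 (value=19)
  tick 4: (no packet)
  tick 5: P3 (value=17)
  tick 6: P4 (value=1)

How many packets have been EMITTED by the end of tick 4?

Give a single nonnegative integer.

Tick 1: [PARSE:P1(v=19,ok=F), VALIDATE:-, TRANSFORM:-, EMIT:-] out:-; in:P1
Tick 2: [PARSE:-, VALIDATE:P1(v=19,ok=F), TRANSFORM:-, EMIT:-] out:-; in:-
Tick 3: [PARSE:P2(v=19,ok=F), VALIDATE:-, TRANSFORM:P1(v=0,ok=F), EMIT:-] out:-; in:P2
Tick 4: [PARSE:-, VALIDATE:P2(v=19,ok=F), TRANSFORM:-, EMIT:P1(v=0,ok=F)] out:-; in:-
Emitted by tick 4: []

Answer: 0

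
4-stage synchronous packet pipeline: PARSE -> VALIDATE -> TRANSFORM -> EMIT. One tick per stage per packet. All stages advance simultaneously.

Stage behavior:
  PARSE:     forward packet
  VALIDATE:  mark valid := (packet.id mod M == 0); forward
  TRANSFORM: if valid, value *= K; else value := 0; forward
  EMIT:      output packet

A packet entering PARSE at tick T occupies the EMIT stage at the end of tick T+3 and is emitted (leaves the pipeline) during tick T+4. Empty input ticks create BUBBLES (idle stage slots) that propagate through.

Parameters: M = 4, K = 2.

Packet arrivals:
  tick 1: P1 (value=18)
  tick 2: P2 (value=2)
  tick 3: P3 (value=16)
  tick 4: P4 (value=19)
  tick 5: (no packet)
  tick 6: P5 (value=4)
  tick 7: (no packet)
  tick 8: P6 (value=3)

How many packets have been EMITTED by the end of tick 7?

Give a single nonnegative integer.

Answer: 3

Derivation:
Tick 1: [PARSE:P1(v=18,ok=F), VALIDATE:-, TRANSFORM:-, EMIT:-] out:-; in:P1
Tick 2: [PARSE:P2(v=2,ok=F), VALIDATE:P1(v=18,ok=F), TRANSFORM:-, EMIT:-] out:-; in:P2
Tick 3: [PARSE:P3(v=16,ok=F), VALIDATE:P2(v=2,ok=F), TRANSFORM:P1(v=0,ok=F), EMIT:-] out:-; in:P3
Tick 4: [PARSE:P4(v=19,ok=F), VALIDATE:P3(v=16,ok=F), TRANSFORM:P2(v=0,ok=F), EMIT:P1(v=0,ok=F)] out:-; in:P4
Tick 5: [PARSE:-, VALIDATE:P4(v=19,ok=T), TRANSFORM:P3(v=0,ok=F), EMIT:P2(v=0,ok=F)] out:P1(v=0); in:-
Tick 6: [PARSE:P5(v=4,ok=F), VALIDATE:-, TRANSFORM:P4(v=38,ok=T), EMIT:P3(v=0,ok=F)] out:P2(v=0); in:P5
Tick 7: [PARSE:-, VALIDATE:P5(v=4,ok=F), TRANSFORM:-, EMIT:P4(v=38,ok=T)] out:P3(v=0); in:-
Emitted by tick 7: ['P1', 'P2', 'P3']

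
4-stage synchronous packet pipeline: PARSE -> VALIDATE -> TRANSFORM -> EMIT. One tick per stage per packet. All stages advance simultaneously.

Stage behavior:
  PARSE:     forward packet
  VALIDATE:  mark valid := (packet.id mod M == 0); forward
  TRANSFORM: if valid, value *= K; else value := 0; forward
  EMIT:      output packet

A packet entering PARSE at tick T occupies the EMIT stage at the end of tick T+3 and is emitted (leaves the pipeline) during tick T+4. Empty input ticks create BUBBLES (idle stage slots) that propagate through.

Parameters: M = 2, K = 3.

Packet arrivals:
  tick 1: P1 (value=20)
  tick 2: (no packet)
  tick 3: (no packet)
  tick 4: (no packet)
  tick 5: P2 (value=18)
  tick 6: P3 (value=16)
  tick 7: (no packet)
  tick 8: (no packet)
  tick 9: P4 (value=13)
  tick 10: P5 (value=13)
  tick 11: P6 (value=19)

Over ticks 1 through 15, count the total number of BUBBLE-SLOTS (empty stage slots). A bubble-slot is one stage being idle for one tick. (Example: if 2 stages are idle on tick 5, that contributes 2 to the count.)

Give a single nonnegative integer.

Answer: 36

Derivation:
Tick 1: [PARSE:P1(v=20,ok=F), VALIDATE:-, TRANSFORM:-, EMIT:-] out:-; bubbles=3
Tick 2: [PARSE:-, VALIDATE:P1(v=20,ok=F), TRANSFORM:-, EMIT:-] out:-; bubbles=3
Tick 3: [PARSE:-, VALIDATE:-, TRANSFORM:P1(v=0,ok=F), EMIT:-] out:-; bubbles=3
Tick 4: [PARSE:-, VALIDATE:-, TRANSFORM:-, EMIT:P1(v=0,ok=F)] out:-; bubbles=3
Tick 5: [PARSE:P2(v=18,ok=F), VALIDATE:-, TRANSFORM:-, EMIT:-] out:P1(v=0); bubbles=3
Tick 6: [PARSE:P3(v=16,ok=F), VALIDATE:P2(v=18,ok=T), TRANSFORM:-, EMIT:-] out:-; bubbles=2
Tick 7: [PARSE:-, VALIDATE:P3(v=16,ok=F), TRANSFORM:P2(v=54,ok=T), EMIT:-] out:-; bubbles=2
Tick 8: [PARSE:-, VALIDATE:-, TRANSFORM:P3(v=0,ok=F), EMIT:P2(v=54,ok=T)] out:-; bubbles=2
Tick 9: [PARSE:P4(v=13,ok=F), VALIDATE:-, TRANSFORM:-, EMIT:P3(v=0,ok=F)] out:P2(v=54); bubbles=2
Tick 10: [PARSE:P5(v=13,ok=F), VALIDATE:P4(v=13,ok=T), TRANSFORM:-, EMIT:-] out:P3(v=0); bubbles=2
Tick 11: [PARSE:P6(v=19,ok=F), VALIDATE:P5(v=13,ok=F), TRANSFORM:P4(v=39,ok=T), EMIT:-] out:-; bubbles=1
Tick 12: [PARSE:-, VALIDATE:P6(v=19,ok=T), TRANSFORM:P5(v=0,ok=F), EMIT:P4(v=39,ok=T)] out:-; bubbles=1
Tick 13: [PARSE:-, VALIDATE:-, TRANSFORM:P6(v=57,ok=T), EMIT:P5(v=0,ok=F)] out:P4(v=39); bubbles=2
Tick 14: [PARSE:-, VALIDATE:-, TRANSFORM:-, EMIT:P6(v=57,ok=T)] out:P5(v=0); bubbles=3
Tick 15: [PARSE:-, VALIDATE:-, TRANSFORM:-, EMIT:-] out:P6(v=57); bubbles=4
Total bubble-slots: 36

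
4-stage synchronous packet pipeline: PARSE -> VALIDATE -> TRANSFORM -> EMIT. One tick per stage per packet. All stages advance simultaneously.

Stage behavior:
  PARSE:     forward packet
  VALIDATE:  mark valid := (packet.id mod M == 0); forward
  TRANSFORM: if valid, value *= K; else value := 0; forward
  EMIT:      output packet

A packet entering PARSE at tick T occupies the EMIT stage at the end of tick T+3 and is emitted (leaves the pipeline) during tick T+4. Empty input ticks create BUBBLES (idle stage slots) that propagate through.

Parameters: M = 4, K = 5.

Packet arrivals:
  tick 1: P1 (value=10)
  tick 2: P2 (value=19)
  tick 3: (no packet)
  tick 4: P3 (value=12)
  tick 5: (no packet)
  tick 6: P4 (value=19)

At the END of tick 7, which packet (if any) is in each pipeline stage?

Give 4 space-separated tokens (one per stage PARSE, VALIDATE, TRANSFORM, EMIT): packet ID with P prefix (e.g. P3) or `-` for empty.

Answer: - P4 - P3

Derivation:
Tick 1: [PARSE:P1(v=10,ok=F), VALIDATE:-, TRANSFORM:-, EMIT:-] out:-; in:P1
Tick 2: [PARSE:P2(v=19,ok=F), VALIDATE:P1(v=10,ok=F), TRANSFORM:-, EMIT:-] out:-; in:P2
Tick 3: [PARSE:-, VALIDATE:P2(v=19,ok=F), TRANSFORM:P1(v=0,ok=F), EMIT:-] out:-; in:-
Tick 4: [PARSE:P3(v=12,ok=F), VALIDATE:-, TRANSFORM:P2(v=0,ok=F), EMIT:P1(v=0,ok=F)] out:-; in:P3
Tick 5: [PARSE:-, VALIDATE:P3(v=12,ok=F), TRANSFORM:-, EMIT:P2(v=0,ok=F)] out:P1(v=0); in:-
Tick 6: [PARSE:P4(v=19,ok=F), VALIDATE:-, TRANSFORM:P3(v=0,ok=F), EMIT:-] out:P2(v=0); in:P4
Tick 7: [PARSE:-, VALIDATE:P4(v=19,ok=T), TRANSFORM:-, EMIT:P3(v=0,ok=F)] out:-; in:-
At end of tick 7: ['-', 'P4', '-', 'P3']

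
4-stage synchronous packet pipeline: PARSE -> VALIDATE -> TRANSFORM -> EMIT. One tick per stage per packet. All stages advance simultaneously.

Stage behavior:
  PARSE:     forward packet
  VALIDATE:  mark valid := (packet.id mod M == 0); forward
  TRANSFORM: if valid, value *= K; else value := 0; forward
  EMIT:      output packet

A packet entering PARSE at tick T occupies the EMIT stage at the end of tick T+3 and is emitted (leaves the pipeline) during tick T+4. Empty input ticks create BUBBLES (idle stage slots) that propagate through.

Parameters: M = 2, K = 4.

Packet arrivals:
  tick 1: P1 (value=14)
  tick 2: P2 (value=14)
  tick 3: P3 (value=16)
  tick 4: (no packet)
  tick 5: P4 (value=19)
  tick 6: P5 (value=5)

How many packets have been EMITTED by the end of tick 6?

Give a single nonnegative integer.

Answer: 2

Derivation:
Tick 1: [PARSE:P1(v=14,ok=F), VALIDATE:-, TRANSFORM:-, EMIT:-] out:-; in:P1
Tick 2: [PARSE:P2(v=14,ok=F), VALIDATE:P1(v=14,ok=F), TRANSFORM:-, EMIT:-] out:-; in:P2
Tick 3: [PARSE:P3(v=16,ok=F), VALIDATE:P2(v=14,ok=T), TRANSFORM:P1(v=0,ok=F), EMIT:-] out:-; in:P3
Tick 4: [PARSE:-, VALIDATE:P3(v=16,ok=F), TRANSFORM:P2(v=56,ok=T), EMIT:P1(v=0,ok=F)] out:-; in:-
Tick 5: [PARSE:P4(v=19,ok=F), VALIDATE:-, TRANSFORM:P3(v=0,ok=F), EMIT:P2(v=56,ok=T)] out:P1(v=0); in:P4
Tick 6: [PARSE:P5(v=5,ok=F), VALIDATE:P4(v=19,ok=T), TRANSFORM:-, EMIT:P3(v=0,ok=F)] out:P2(v=56); in:P5
Emitted by tick 6: ['P1', 'P2']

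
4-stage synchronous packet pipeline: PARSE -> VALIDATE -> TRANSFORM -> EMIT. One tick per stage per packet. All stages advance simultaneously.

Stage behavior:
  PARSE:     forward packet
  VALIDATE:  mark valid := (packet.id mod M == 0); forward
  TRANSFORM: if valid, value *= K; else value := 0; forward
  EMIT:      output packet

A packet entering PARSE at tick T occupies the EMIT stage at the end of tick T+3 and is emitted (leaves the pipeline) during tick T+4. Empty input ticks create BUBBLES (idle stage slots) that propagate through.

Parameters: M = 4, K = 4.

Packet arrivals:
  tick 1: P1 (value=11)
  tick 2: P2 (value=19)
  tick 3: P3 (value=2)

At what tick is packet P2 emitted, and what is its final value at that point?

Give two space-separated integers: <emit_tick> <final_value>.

Answer: 6 0

Derivation:
Tick 1: [PARSE:P1(v=11,ok=F), VALIDATE:-, TRANSFORM:-, EMIT:-] out:-; in:P1
Tick 2: [PARSE:P2(v=19,ok=F), VALIDATE:P1(v=11,ok=F), TRANSFORM:-, EMIT:-] out:-; in:P2
Tick 3: [PARSE:P3(v=2,ok=F), VALIDATE:P2(v=19,ok=F), TRANSFORM:P1(v=0,ok=F), EMIT:-] out:-; in:P3
Tick 4: [PARSE:-, VALIDATE:P3(v=2,ok=F), TRANSFORM:P2(v=0,ok=F), EMIT:P1(v=0,ok=F)] out:-; in:-
Tick 5: [PARSE:-, VALIDATE:-, TRANSFORM:P3(v=0,ok=F), EMIT:P2(v=0,ok=F)] out:P1(v=0); in:-
Tick 6: [PARSE:-, VALIDATE:-, TRANSFORM:-, EMIT:P3(v=0,ok=F)] out:P2(v=0); in:-
Tick 7: [PARSE:-, VALIDATE:-, TRANSFORM:-, EMIT:-] out:P3(v=0); in:-
P2: arrives tick 2, valid=False (id=2, id%4=2), emit tick 6, final value 0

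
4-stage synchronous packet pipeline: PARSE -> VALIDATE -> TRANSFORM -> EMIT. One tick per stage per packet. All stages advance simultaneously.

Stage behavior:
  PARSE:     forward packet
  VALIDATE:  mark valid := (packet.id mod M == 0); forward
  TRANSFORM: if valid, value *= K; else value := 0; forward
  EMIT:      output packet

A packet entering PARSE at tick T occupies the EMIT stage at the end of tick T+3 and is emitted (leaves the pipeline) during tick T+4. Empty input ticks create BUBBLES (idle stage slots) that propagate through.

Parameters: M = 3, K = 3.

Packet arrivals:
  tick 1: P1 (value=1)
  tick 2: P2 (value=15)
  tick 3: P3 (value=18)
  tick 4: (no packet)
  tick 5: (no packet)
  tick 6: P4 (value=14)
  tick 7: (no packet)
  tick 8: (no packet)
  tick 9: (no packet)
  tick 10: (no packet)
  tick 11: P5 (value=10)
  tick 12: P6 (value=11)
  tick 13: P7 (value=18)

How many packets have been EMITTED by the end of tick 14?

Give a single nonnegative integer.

Tick 1: [PARSE:P1(v=1,ok=F), VALIDATE:-, TRANSFORM:-, EMIT:-] out:-; in:P1
Tick 2: [PARSE:P2(v=15,ok=F), VALIDATE:P1(v=1,ok=F), TRANSFORM:-, EMIT:-] out:-; in:P2
Tick 3: [PARSE:P3(v=18,ok=F), VALIDATE:P2(v=15,ok=F), TRANSFORM:P1(v=0,ok=F), EMIT:-] out:-; in:P3
Tick 4: [PARSE:-, VALIDATE:P3(v=18,ok=T), TRANSFORM:P2(v=0,ok=F), EMIT:P1(v=0,ok=F)] out:-; in:-
Tick 5: [PARSE:-, VALIDATE:-, TRANSFORM:P3(v=54,ok=T), EMIT:P2(v=0,ok=F)] out:P1(v=0); in:-
Tick 6: [PARSE:P4(v=14,ok=F), VALIDATE:-, TRANSFORM:-, EMIT:P3(v=54,ok=T)] out:P2(v=0); in:P4
Tick 7: [PARSE:-, VALIDATE:P4(v=14,ok=F), TRANSFORM:-, EMIT:-] out:P3(v=54); in:-
Tick 8: [PARSE:-, VALIDATE:-, TRANSFORM:P4(v=0,ok=F), EMIT:-] out:-; in:-
Tick 9: [PARSE:-, VALIDATE:-, TRANSFORM:-, EMIT:P4(v=0,ok=F)] out:-; in:-
Tick 10: [PARSE:-, VALIDATE:-, TRANSFORM:-, EMIT:-] out:P4(v=0); in:-
Tick 11: [PARSE:P5(v=10,ok=F), VALIDATE:-, TRANSFORM:-, EMIT:-] out:-; in:P5
Tick 12: [PARSE:P6(v=11,ok=F), VALIDATE:P5(v=10,ok=F), TRANSFORM:-, EMIT:-] out:-; in:P6
Tick 13: [PARSE:P7(v=18,ok=F), VALIDATE:P6(v=11,ok=T), TRANSFORM:P5(v=0,ok=F), EMIT:-] out:-; in:P7
Tick 14: [PARSE:-, VALIDATE:P7(v=18,ok=F), TRANSFORM:P6(v=33,ok=T), EMIT:P5(v=0,ok=F)] out:-; in:-
Emitted by tick 14: ['P1', 'P2', 'P3', 'P4']

Answer: 4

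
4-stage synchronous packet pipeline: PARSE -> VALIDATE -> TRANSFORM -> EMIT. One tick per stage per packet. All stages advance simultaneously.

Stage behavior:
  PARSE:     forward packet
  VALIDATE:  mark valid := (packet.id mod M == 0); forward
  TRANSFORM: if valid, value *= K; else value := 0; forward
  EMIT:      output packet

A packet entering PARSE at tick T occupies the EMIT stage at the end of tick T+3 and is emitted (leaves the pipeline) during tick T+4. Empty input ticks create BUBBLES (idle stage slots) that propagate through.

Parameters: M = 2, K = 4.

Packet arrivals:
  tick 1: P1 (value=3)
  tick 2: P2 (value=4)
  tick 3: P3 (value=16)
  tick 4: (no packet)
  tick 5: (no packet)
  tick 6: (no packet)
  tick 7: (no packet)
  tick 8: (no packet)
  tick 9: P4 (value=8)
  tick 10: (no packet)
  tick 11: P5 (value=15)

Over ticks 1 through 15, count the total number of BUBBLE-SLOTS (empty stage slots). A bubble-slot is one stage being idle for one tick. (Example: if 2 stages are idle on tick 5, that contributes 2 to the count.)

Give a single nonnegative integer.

Answer: 40

Derivation:
Tick 1: [PARSE:P1(v=3,ok=F), VALIDATE:-, TRANSFORM:-, EMIT:-] out:-; bubbles=3
Tick 2: [PARSE:P2(v=4,ok=F), VALIDATE:P1(v=3,ok=F), TRANSFORM:-, EMIT:-] out:-; bubbles=2
Tick 3: [PARSE:P3(v=16,ok=F), VALIDATE:P2(v=4,ok=T), TRANSFORM:P1(v=0,ok=F), EMIT:-] out:-; bubbles=1
Tick 4: [PARSE:-, VALIDATE:P3(v=16,ok=F), TRANSFORM:P2(v=16,ok=T), EMIT:P1(v=0,ok=F)] out:-; bubbles=1
Tick 5: [PARSE:-, VALIDATE:-, TRANSFORM:P3(v=0,ok=F), EMIT:P2(v=16,ok=T)] out:P1(v=0); bubbles=2
Tick 6: [PARSE:-, VALIDATE:-, TRANSFORM:-, EMIT:P3(v=0,ok=F)] out:P2(v=16); bubbles=3
Tick 7: [PARSE:-, VALIDATE:-, TRANSFORM:-, EMIT:-] out:P3(v=0); bubbles=4
Tick 8: [PARSE:-, VALIDATE:-, TRANSFORM:-, EMIT:-] out:-; bubbles=4
Tick 9: [PARSE:P4(v=8,ok=F), VALIDATE:-, TRANSFORM:-, EMIT:-] out:-; bubbles=3
Tick 10: [PARSE:-, VALIDATE:P4(v=8,ok=T), TRANSFORM:-, EMIT:-] out:-; bubbles=3
Tick 11: [PARSE:P5(v=15,ok=F), VALIDATE:-, TRANSFORM:P4(v=32,ok=T), EMIT:-] out:-; bubbles=2
Tick 12: [PARSE:-, VALIDATE:P5(v=15,ok=F), TRANSFORM:-, EMIT:P4(v=32,ok=T)] out:-; bubbles=2
Tick 13: [PARSE:-, VALIDATE:-, TRANSFORM:P5(v=0,ok=F), EMIT:-] out:P4(v=32); bubbles=3
Tick 14: [PARSE:-, VALIDATE:-, TRANSFORM:-, EMIT:P5(v=0,ok=F)] out:-; bubbles=3
Tick 15: [PARSE:-, VALIDATE:-, TRANSFORM:-, EMIT:-] out:P5(v=0); bubbles=4
Total bubble-slots: 40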